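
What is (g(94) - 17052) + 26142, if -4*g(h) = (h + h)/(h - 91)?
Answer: 27223/3 ≈ 9074.3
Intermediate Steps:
g(h) = -h/(2*(-91 + h)) (g(h) = -(h + h)/(4*(h - 91)) = -2*h/(4*(-91 + h)) = -h/(2*(-91 + h)))
(g(94) - 17052) + 26142 = (-1*94/(-182 + 2*94) - 17052) + 26142 = (-1*94/(-182 + 188) - 17052) + 26142 = (-1*94/6 - 17052) + 26142 = (-1*94*⅙ - 17052) + 26142 = (-47/3 - 17052) + 26142 = -51203/3 + 26142 = 27223/3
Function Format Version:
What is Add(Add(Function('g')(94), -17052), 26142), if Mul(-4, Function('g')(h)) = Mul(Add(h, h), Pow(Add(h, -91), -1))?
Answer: Rational(27223, 3) ≈ 9074.3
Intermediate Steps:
Function('g')(h) = Mul(Rational(-1, 2), h, Pow(Add(-91, h), -1)) (Function('g')(h) = Mul(Rational(-1, 4), Mul(Add(h, h), Pow(Add(h, -91), -1))) = Mul(Rational(-1, 4), Mul(Mul(2, h), Pow(Add(-91, h), -1))) = Mul(Rational(-1, 4), Mul(2, h, Pow(Add(-91, h), -1))) = Mul(Rational(-1, 2), h, Pow(Add(-91, h), -1)))
Add(Add(Function('g')(94), -17052), 26142) = Add(Add(Mul(-1, 94, Pow(Add(-182, Mul(2, 94)), -1)), -17052), 26142) = Add(Add(Mul(-1, 94, Pow(Add(-182, 188), -1)), -17052), 26142) = Add(Add(Mul(-1, 94, Pow(6, -1)), -17052), 26142) = Add(Add(Mul(-1, 94, Rational(1, 6)), -17052), 26142) = Add(Add(Rational(-47, 3), -17052), 26142) = Add(Rational(-51203, 3), 26142) = Rational(27223, 3)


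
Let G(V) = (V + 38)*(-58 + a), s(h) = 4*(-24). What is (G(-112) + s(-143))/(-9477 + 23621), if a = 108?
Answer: -73/272 ≈ -0.26838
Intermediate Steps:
s(h) = -96
G(V) = 1900 + 50*V (G(V) = (V + 38)*(-58 + 108) = (38 + V)*50 = 1900 + 50*V)
(G(-112) + s(-143))/(-9477 + 23621) = ((1900 + 50*(-112)) - 96)/(-9477 + 23621) = ((1900 - 5600) - 96)/14144 = (-3700 - 96)*(1/14144) = -3796*1/14144 = -73/272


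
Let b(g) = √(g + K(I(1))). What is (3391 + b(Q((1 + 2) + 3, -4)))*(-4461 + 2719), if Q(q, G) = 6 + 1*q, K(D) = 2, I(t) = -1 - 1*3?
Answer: -5907122 - 1742*√14 ≈ -5.9136e+6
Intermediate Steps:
I(t) = -4 (I(t) = -1 - 3 = -4)
Q(q, G) = 6 + q
b(g) = √(2 + g) (b(g) = √(g + 2) = √(2 + g))
(3391 + b(Q((1 + 2) + 3, -4)))*(-4461 + 2719) = (3391 + √(2 + (6 + ((1 + 2) + 3))))*(-4461 + 2719) = (3391 + √(2 + (6 + (3 + 3))))*(-1742) = (3391 + √(2 + (6 + 6)))*(-1742) = (3391 + √(2 + 12))*(-1742) = (3391 + √14)*(-1742) = -5907122 - 1742*√14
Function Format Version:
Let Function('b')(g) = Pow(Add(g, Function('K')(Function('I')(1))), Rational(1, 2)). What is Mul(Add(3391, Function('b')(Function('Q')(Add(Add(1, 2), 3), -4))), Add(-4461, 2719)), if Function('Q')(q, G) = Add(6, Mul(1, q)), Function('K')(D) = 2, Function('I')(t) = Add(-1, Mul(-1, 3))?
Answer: Add(-5907122, Mul(-1742, Pow(14, Rational(1, 2)))) ≈ -5.9136e+6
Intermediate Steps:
Function('I')(t) = -4 (Function('I')(t) = Add(-1, -3) = -4)
Function('Q')(q, G) = Add(6, q)
Function('b')(g) = Pow(Add(2, g), Rational(1, 2)) (Function('b')(g) = Pow(Add(g, 2), Rational(1, 2)) = Pow(Add(2, g), Rational(1, 2)))
Mul(Add(3391, Function('b')(Function('Q')(Add(Add(1, 2), 3), -4))), Add(-4461, 2719)) = Mul(Add(3391, Pow(Add(2, Add(6, Add(Add(1, 2), 3))), Rational(1, 2))), Add(-4461, 2719)) = Mul(Add(3391, Pow(Add(2, Add(6, Add(3, 3))), Rational(1, 2))), -1742) = Mul(Add(3391, Pow(Add(2, Add(6, 6)), Rational(1, 2))), -1742) = Mul(Add(3391, Pow(Add(2, 12), Rational(1, 2))), -1742) = Mul(Add(3391, Pow(14, Rational(1, 2))), -1742) = Add(-5907122, Mul(-1742, Pow(14, Rational(1, 2))))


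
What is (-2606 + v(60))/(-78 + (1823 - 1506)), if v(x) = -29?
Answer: -2635/239 ≈ -11.025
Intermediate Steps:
(-2606 + v(60))/(-78 + (1823 - 1506)) = (-2606 - 29)/(-78 + (1823 - 1506)) = -2635/(-78 + 317) = -2635/239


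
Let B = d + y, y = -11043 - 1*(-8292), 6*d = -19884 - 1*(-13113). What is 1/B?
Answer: -2/7759 ≈ -0.00025776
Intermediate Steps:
d = -2257/2 (d = (-19884 - 1*(-13113))/6 = (-19884 + 13113)/6 = (⅙)*(-6771) = -2257/2 ≈ -1128.5)
y = -2751 (y = -11043 + 8292 = -2751)
B = -7759/2 (B = -2257/2 - 2751 = -7759/2 ≈ -3879.5)
1/B = 1/(-7759/2) = -2/7759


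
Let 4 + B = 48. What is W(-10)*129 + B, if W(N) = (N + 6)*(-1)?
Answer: 560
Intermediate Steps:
B = 44 (B = -4 + 48 = 44)
W(N) = -6 - N (W(N) = (6 + N)*(-1) = -6 - N)
W(-10)*129 + B = (-6 - 1*(-10))*129 + 44 = (-6 + 10)*129 + 44 = 4*129 + 44 = 516 + 44 = 560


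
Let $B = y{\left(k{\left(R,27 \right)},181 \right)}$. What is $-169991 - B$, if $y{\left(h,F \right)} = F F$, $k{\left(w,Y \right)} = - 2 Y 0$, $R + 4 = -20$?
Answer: $-202752$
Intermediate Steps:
$R = -24$ ($R = -4 - 20 = -24$)
$k{\left(w,Y \right)} = 0$
$y{\left(h,F \right)} = F^{2}$
$B = 32761$ ($B = 181^{2} = 32761$)
$-169991 - B = -169991 - 32761 = -202752$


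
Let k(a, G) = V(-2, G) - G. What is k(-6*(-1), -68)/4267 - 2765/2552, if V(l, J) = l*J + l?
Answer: -11282751/10889384 ≈ -1.0361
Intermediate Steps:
V(l, J) = l + J*l (V(l, J) = J*l + l = l + J*l)
k(a, G) = -2 - 3*G (k(a, G) = -2*(1 + G) - G = (-2 - 2*G) - G = -2 - 3*G)
k(-6*(-1), -68)/4267 - 2765/2552 = (-2 - 3*(-68))/4267 - 2765/2552 = (-2 + 204)*(1/4267) - 2765*1/2552 = 202*(1/4267) - 2765/2552 = 202/4267 - 2765/2552 = -11282751/10889384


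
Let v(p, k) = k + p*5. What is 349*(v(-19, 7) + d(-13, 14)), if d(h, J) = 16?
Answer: -25128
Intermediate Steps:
v(p, k) = k + 5*p
349*(v(-19, 7) + d(-13, 14)) = 349*((7 + 5*(-19)) + 16) = 349*((7 - 95) + 16) = 349*(-88 + 16) = 349*(-72) = -25128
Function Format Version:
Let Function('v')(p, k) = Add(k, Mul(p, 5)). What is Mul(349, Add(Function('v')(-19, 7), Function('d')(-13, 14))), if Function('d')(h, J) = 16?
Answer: -25128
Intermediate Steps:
Function('v')(p, k) = Add(k, Mul(5, p))
Mul(349, Add(Function('v')(-19, 7), Function('d')(-13, 14))) = Mul(349, Add(Add(7, Mul(5, -19)), 16)) = Mul(349, Add(Add(7, -95), 16)) = Mul(349, Add(-88, 16)) = Mul(349, -72) = -25128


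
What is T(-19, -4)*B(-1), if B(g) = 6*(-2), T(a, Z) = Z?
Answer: 48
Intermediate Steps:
B(g) = -12
T(-19, -4)*B(-1) = -4*(-12) = 48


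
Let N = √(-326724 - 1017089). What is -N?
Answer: -I*√1343813 ≈ -1159.2*I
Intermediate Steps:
N = I*√1343813 (N = √(-1343813) = I*√1343813 ≈ 1159.2*I)
-N = -I*√1343813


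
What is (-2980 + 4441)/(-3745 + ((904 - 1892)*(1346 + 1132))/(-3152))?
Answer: -575634/1169497 ≈ -0.49221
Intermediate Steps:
(-2980 + 4441)/(-3745 + ((904 - 1892)*(1346 + 1132))/(-3152)) = 1461/(-3745 - 988*2478*(-1/3152)) = 1461/(-3745 - 2448264*(-1/3152)) = 1461/(-3745 + 306033/394) = 1461/(-1169497/394) = 1461*(-394/1169497) = -575634/1169497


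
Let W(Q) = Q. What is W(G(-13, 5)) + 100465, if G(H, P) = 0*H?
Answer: 100465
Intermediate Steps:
G(H, P) = 0
W(G(-13, 5)) + 100465 = 0 + 100465 = 100465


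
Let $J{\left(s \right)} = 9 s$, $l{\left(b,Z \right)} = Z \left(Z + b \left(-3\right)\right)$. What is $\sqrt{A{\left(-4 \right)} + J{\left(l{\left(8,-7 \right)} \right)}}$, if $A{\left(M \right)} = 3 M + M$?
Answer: $\sqrt{1937} \approx 44.011$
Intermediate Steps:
$l{\left(b,Z \right)} = Z \left(Z - 3 b\right)$
$A{\left(M \right)} = 4 M$
$\sqrt{A{\left(-4 \right)} + J{\left(l{\left(8,-7 \right)} \right)}} = \sqrt{4 \left(-4\right) + 9 \left(- 7 \left(-7 - 24\right)\right)} = \sqrt{-16 + 9 \left(- 7 \left(-7 - 24\right)\right)} = \sqrt{-16 + 9 \left(\left(-7\right) \left(-31\right)\right)} = \sqrt{-16 + 9 \cdot 217} = \sqrt{-16 + 1953} = \sqrt{1937}$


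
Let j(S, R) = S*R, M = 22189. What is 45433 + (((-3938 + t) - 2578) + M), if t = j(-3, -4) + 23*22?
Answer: 61624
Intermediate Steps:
j(S, R) = R*S
t = 518 (t = -4*(-3) + 23*22 = 12 + 506 = 518)
45433 + (((-3938 + t) - 2578) + M) = 45433 + (((-3938 + 518) - 2578) + 22189) = 45433 + ((-3420 - 2578) + 22189) = 45433 + (-5998 + 22189) = 45433 + 16191 = 61624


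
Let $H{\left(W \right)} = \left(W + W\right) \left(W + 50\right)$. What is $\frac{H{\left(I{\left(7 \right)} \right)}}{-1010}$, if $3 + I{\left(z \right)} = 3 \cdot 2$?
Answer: $- \frac{159}{505} \approx -0.31485$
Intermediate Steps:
$I{\left(z \right)} = 3$ ($I{\left(z \right)} = -3 + 3 \cdot 2 = -3 + 6 = 3$)
$H{\left(W \right)} = 2 W \left(50 + W\right)$
$\frac{H{\left(I{\left(7 \right)} \right)}}{-1010} = \frac{2 \cdot 3 \left(50 + 3\right)}{-1010} = 2 \cdot 3 \cdot 53 \left(- \frac{1}{1010}\right) = 318 \left(- \frac{1}{1010}\right) = - \frac{159}{505}$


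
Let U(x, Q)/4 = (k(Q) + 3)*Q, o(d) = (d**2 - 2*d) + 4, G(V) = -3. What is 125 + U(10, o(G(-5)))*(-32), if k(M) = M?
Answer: -53379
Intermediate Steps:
o(d) = 4 + d**2 - 2*d
U(x, Q) = 4*Q*(3 + Q) (U(x, Q) = 4*((Q + 3)*Q) = 4*((3 + Q)*Q) = 4*(Q*(3 + Q)) = 4*Q*(3 + Q))
125 + U(10, o(G(-5)))*(-32) = 125 + (4*(4 + (-3)**2 - 2*(-3))*(3 + (4 + (-3)**2 - 2*(-3))))*(-32) = 125 + (4*(4 + 9 + 6)*(3 + (4 + 9 + 6)))*(-32) = 125 + (4*19*(3 + 19))*(-32) = 125 + (4*19*22)*(-32) = 125 + 1672*(-32) = 125 - 53504 = -53379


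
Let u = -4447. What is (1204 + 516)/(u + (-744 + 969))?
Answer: -860/2111 ≈ -0.40739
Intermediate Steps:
(1204 + 516)/(u + (-744 + 969)) = (1204 + 516)/(-4447 + (-744 + 969)) = 1720/(-4447 + 225) = 1720/(-4222) = 1720*(-1/4222) = -860/2111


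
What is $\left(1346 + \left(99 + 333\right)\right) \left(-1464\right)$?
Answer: $-2602992$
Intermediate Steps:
$\left(1346 + \left(99 + 333\right)\right) \left(-1464\right) = \left(1346 + 432\right) \left(-1464\right) = 1778 \left(-1464\right) = -2602992$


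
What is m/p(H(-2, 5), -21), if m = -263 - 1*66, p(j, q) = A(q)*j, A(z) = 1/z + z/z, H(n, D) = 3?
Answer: -2303/20 ≈ -115.15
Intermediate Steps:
A(z) = 1 + 1/z (A(z) = 1/z + 1 = 1 + 1/z)
p(j, q) = j*(1 + q)/q (p(j, q) = ((1 + q)/q)*j = j*(1 + q)/q)
m = -329 (m = -263 - 66 = -329)
m/p(H(-2, 5), -21) = -329/(3 + 3/(-21)) = -329/(3 + 3*(-1/21)) = -329/(3 - 1/7) = -329/20/7 = -329*7/20 = -2303/20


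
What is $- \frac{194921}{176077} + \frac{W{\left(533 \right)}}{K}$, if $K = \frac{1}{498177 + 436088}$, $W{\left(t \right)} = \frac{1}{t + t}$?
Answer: $\frac{164294792619}{187698082} \approx 875.31$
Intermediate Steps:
$W{\left(t \right)} = \frac{1}{2 t}$
$K = \frac{1}{934265} \approx 1.0704 \cdot 10^{-6}$
$- \frac{194921}{176077} + \frac{W{\left(533 \right)}}{K} = - \frac{194921}{176077} + \frac{1}{2 \cdot 533} \frac{1}{\frac{1}{934265}} = \left(-194921\right) \frac{1}{176077} + \frac{1}{2} \cdot \frac{1}{533} \cdot 934265 = - \frac{194921}{176077} + \frac{1}{1066} \cdot 934265 = - \frac{194921}{176077} + \frac{934265}{1066} = \frac{164294792619}{187698082}$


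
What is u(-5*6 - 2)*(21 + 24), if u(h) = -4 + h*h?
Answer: 45900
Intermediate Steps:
u(h) = -4 + h²
u(-5*6 - 2)*(21 + 24) = (-4 + (-5*6 - 2)²)*(21 + 24) = (-4 + (-30 - 2)²)*45 = (-4 + (-32)²)*45 = (-4 + 1024)*45 = 1020*45 = 45900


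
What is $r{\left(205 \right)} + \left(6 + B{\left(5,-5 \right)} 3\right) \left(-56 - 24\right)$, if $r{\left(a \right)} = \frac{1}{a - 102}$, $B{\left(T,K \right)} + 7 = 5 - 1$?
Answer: $\frac{24721}{103} \approx 240.01$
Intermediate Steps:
$B{\left(T,K \right)} = -3$ ($B{\left(T,K \right)} = -7 + \left(5 - 1\right) = -7 + 4 = -3$)
$r{\left(a \right)} = \frac{1}{-102 + a}$
$r{\left(205 \right)} + \left(6 + B{\left(5,-5 \right)} 3\right) \left(-56 - 24\right) = \frac{1}{-102 + 205} + \left(6 - 9\right) \left(-56 - 24\right) = \frac{1}{103} + \left(6 - 9\right) \left(-80\right) = \frac{1}{103} - -240 = \frac{1}{103} + 240 = \frac{24721}{103}$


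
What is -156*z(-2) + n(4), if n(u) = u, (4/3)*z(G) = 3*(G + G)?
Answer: 1408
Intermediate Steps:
z(G) = 9*G/2 (z(G) = 3*(3*(G + G))/4 = 3*(3*(2*G))/4 = 3*(6*G)/4 = 9*G/2)
-156*z(-2) + n(4) = -702*(-2) + 4 = -156*(-9) + 4 = 1404 + 4 = 1408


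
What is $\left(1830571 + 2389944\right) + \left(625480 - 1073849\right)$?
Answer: $3772146$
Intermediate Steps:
$\left(1830571 + 2389944\right) + \left(625480 - 1073849\right) = 4220515 + \left(625480 - 1073849\right) = 4220515 - 448369 = 3772146$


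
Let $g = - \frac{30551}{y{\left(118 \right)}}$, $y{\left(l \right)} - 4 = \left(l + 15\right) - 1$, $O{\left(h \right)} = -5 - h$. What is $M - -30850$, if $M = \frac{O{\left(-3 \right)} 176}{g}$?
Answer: $\frac{942546222}{30551} \approx 30852.0$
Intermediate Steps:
$y{\left(l \right)} = 18 + l$ ($y{\left(l \right)} = 4 + \left(\left(l + 15\right) - 1\right) = 4 + \left(\left(15 + l\right) - 1\right) = 4 + \left(14 + l\right) = 18 + l$)
$g = - \frac{30551}{136}$ ($g = - \frac{30551}{18 + 118} = - \frac{30551}{136} \approx -224.64$)
$M = \frac{47872}{30551}$ ($M = \frac{\left(-5 - -3\right) 176}{- \frac{30551}{136}} = \left(-5 + 3\right) 176 \left(- \frac{136}{30551}\right) = \left(-2\right) 176 \left(- \frac{136}{30551}\right) = \left(-352\right) \left(- \frac{136}{30551}\right) = \frac{47872}{30551} \approx 1.567$)
$M - -30850 = \frac{47872}{30551} - -30850 = \frac{47872}{30551} + 30850 = \frac{942546222}{30551}$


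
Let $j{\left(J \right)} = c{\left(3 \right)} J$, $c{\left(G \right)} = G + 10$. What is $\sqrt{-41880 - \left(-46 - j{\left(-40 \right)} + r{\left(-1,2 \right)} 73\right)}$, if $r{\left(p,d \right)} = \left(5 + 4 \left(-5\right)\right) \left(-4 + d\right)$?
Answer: $16 i \sqrt{174} \approx 211.05 i$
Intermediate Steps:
$r{\left(p,d \right)} = 60 - 15 d$ ($r{\left(p,d \right)} = \left(5 - 20\right) \left(-4 + d\right) = - 15 \left(-4 + d\right) = 60 - 15 d$)
$c{\left(G \right)} = 10 + G$
$j{\left(J \right)} = 13 J$ ($j{\left(J \right)} = \left(10 + 3\right) J = 13 J$)
$\sqrt{-41880 - \left(-46 - j{\left(-40 \right)} + r{\left(-1,2 \right)} 73\right)} = \sqrt{-41880 + \left(13 \left(-40\right) - \left(\left(60 - 30\right) 73 - 46\right)\right)} = \sqrt{-41880 - \left(474 + \left(60 - 30\right) 73\right)} = \sqrt{-41880 - \left(474 + 2190\right)} = \sqrt{-41880 - 2664} = \sqrt{-44544} = 16 i \sqrt{174}$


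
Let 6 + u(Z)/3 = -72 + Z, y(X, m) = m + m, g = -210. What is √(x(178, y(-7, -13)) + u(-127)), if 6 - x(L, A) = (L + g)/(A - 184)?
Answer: I*√6715905/105 ≈ 24.681*I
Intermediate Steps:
y(X, m) = 2*m
u(Z) = -234 + 3*Z (u(Z) = -18 + 3*(-72 + Z) = -18 + (-216 + 3*Z) = -234 + 3*Z)
x(L, A) = 6 - (-210 + L)/(-184 + A) (x(L, A) = 6 - (L - 210)/(A - 184) = 6 - (-210 + L)/(-184 + A))
√(x(178, y(-7, -13)) + u(-127)) = √((-894 - 1*178 + 6*(2*(-13)))/(-184 + 2*(-13)) + (-234 + 3*(-127))) = √((-894 - 178 + 6*(-26))/(-184 - 26) + (-234 - 381)) = √((-894 - 178 - 156)/(-210) - 615) = √(-1/210*(-1228) - 615) = √(614/105 - 615) = √(-63961/105) = I*√6715905/105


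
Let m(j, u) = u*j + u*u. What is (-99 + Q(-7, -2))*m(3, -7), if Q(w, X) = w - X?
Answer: -2912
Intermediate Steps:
m(j, u) = u**2 + j*u (m(j, u) = j*u + u**2 = u**2 + j*u)
(-99 + Q(-7, -2))*m(3, -7) = (-99 + (-7 - 1*(-2)))*(-7*(3 - 7)) = (-99 + (-7 + 2))*(-7*(-4)) = (-99 - 5)*28 = -104*28 = -2912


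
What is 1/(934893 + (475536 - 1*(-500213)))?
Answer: 1/1910642 ≈ 5.2338e-7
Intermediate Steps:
1/(934893 + (475536 - 1*(-500213))) = 1/(934893 + (475536 + 500213)) = 1/(934893 + 975749) = 1/1910642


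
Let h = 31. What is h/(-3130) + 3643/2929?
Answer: 11311791/9167770 ≈ 1.2339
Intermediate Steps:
h/(-3130) + 3643/2929 = 31/(-3130) + 3643/2929 = 31*(-1/3130) + 3643*(1/2929) = -31/3130 + 3643/2929 = 11311791/9167770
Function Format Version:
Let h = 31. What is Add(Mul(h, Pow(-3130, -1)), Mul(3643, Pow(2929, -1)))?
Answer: Rational(11311791, 9167770) ≈ 1.2339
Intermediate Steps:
Add(Mul(h, Pow(-3130, -1)), Mul(3643, Pow(2929, -1))) = Add(Mul(31, Pow(-3130, -1)), Mul(3643, Pow(2929, -1))) = Add(Mul(31, Rational(-1, 3130)), Mul(3643, Rational(1, 2929))) = Add(Rational(-31, 3130), Rational(3643, 2929)) = Rational(11311791, 9167770)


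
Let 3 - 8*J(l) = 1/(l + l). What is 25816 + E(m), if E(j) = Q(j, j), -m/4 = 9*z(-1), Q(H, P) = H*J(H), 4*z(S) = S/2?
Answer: 206541/8 ≈ 25818.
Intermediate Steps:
z(S) = S/8 (z(S) = (S/2)/4 = S/8)
J(l) = 3/8 - 1/(16*l) (J(l) = 3/8 - 1/(8*(l + l)) = 3/8 - 1/(2*l)/8 = 3/8 - 1/(16*l))
Q(H, P) = -1/16 + 3*H/8 (Q(H, P) = H*((-1 + 6*H)/(16*H)) = -1/16 + 3*H/8)
m = 9/2 (m = -36*(1/8)*(-1) = -36*(-1)/8 = -4*(-9/8) = 9/2 ≈ 4.5000)
E(j) = -1/16 + 3*j/8
25816 + E(m) = 25816 + (-1/16 + (3/8)*(9/2)) = 25816 + (-1/16 + 27/16) = 25816 + 13/8 = 206541/8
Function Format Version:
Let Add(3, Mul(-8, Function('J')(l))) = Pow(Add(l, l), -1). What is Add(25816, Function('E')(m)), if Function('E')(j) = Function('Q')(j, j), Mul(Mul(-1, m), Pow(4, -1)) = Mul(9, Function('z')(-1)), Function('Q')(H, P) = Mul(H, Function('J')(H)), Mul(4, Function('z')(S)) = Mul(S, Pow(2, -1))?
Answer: Rational(206541, 8) ≈ 25818.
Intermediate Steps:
Function('z')(S) = Mul(Rational(1, 8), S) (Function('z')(S) = Mul(Rational(1, 4), Mul(S, Pow(2, -1))) = Mul(Rational(1, 4), Mul(S, Rational(1, 2))) = Mul(Rational(1, 4), Mul(Rational(1, 2), S)) = Mul(Rational(1, 8), S))
Function('J')(l) = Add(Rational(3, 8), Mul(Rational(-1, 16), Pow(l, -1))) (Function('J')(l) = Add(Rational(3, 8), Mul(Rational(-1, 8), Pow(Add(l, l), -1))) = Add(Rational(3, 8), Mul(Rational(-1, 8), Pow(Mul(2, l), -1))) = Add(Rational(3, 8), Mul(Rational(-1, 8), Mul(Rational(1, 2), Pow(l, -1)))) = Add(Rational(3, 8), Mul(Rational(-1, 16), Pow(l, -1))))
Function('Q')(H, P) = Add(Rational(-1, 16), Mul(Rational(3, 8), H)) (Function('Q')(H, P) = Mul(H, Mul(Rational(1, 16), Pow(H, -1), Add(-1, Mul(6, H)))) = Add(Rational(-1, 16), Mul(Rational(3, 8), H)))
m = Rational(9, 2) (m = Mul(-4, Mul(9, Mul(Rational(1, 8), -1))) = Mul(-4, Mul(9, Rational(-1, 8))) = Mul(-4, Rational(-9, 8)) = Rational(9, 2) ≈ 4.5000)
Function('E')(j) = Add(Rational(-1, 16), Mul(Rational(3, 8), j))
Add(25816, Function('E')(m)) = Add(25816, Add(Rational(-1, 16), Mul(Rational(3, 8), Rational(9, 2)))) = Add(25816, Add(Rational(-1, 16), Rational(27, 16))) = Add(25816, Rational(13, 8)) = Rational(206541, 8)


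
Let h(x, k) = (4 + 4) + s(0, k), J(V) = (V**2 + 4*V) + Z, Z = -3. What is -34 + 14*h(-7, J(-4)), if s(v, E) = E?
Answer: 36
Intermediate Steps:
J(V) = -3 + V**2 + 4*V (J(V) = (V**2 + 4*V) - 3 = -3 + V**2 + 4*V)
h(x, k) = 8 + k (h(x, k) = (4 + 4) + k = 8 + k)
-34 + 14*h(-7, J(-4)) = -34 + 14*(8 + (-3 + (-4)**2 + 4*(-4))) = -34 + 14*(8 + (-3 + 16 - 16)) = -34 + 14*(8 - 3) = -34 + 14*5 = -34 + 70 = 36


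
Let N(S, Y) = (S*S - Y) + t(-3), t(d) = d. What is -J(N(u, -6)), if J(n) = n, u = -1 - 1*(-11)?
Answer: -103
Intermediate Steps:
u = 10 (u = -1 + 11 = 10)
N(S, Y) = -3 + S**2 - Y (N(S, Y) = (S*S - Y) - 3 = (S**2 - Y) - 3 = -3 + S**2 - Y)
-J(N(u, -6)) = -(-3 + 10**2 - 1*(-6)) = -(-3 + 100 + 6) = -1*103 = -103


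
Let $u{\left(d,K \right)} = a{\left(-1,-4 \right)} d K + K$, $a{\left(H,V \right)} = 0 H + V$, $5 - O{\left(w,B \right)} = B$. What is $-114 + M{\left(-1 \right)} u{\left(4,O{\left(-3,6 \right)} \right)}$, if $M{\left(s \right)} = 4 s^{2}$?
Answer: $-54$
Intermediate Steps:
$O{\left(w,B \right)} = 5 - B$
$a{\left(H,V \right)} = V$ ($a{\left(H,V \right)} = 0 + V = V$)
$u{\left(d,K \right)} = K - 4 K d$ ($u{\left(d,K \right)} = - 4 d K + K = - 4 K d + K = K - 4 K d$)
$-114 + M{\left(-1 \right)} u{\left(4,O{\left(-3,6 \right)} \right)} = -114 + 4 \left(-1\right)^{2} \left(5 - 6\right) \left(1 - 16\right) = -114 + 4 \cdot 1 \left(5 - 6\right) \left(1 - 16\right) = -114 + 4 \left(\left(-1\right) \left(-15\right)\right) = -114 + 4 \cdot 15 = -114 + 60 = -54$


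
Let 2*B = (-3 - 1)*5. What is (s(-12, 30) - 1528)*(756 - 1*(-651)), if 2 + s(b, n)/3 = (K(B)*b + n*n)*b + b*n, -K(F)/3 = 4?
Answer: -56558586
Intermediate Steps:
B = -10 (B = ((-3 - 1)*5)/2 = (-4*5)/2 = (½)*(-20) = -10)
K(F) = -12 (K(F) = -3*4 = -12)
s(b, n) = -6 + 3*b*n + 3*b*(n² - 12*b) (s(b, n) = -6 + 3*((-12*b + n*n)*b + b*n) = -6 + 3*((-12*b + n²)*b + b*n) = -6 + 3*((n² - 12*b)*b + b*n) = -6 + 3*(b*(n² - 12*b) + b*n) = -6 + 3*(b*n + b*(n² - 12*b)) = -6 + (3*b*n + 3*b*(n² - 12*b)) = -6 + 3*b*n + 3*b*(n² - 12*b))
(s(-12, 30) - 1528)*(756 - 1*(-651)) = ((-6 - 36*(-12)² + 3*(-12)*30 + 3*(-12)*30²) - 1528)*(756 - 1*(-651)) = ((-6 - 36*144 - 1080 + 3*(-12)*900) - 1528)*(756 + 651) = ((-6 - 5184 - 1080 - 32400) - 1528)*1407 = (-38670 - 1528)*1407 = -40198*1407 = -56558586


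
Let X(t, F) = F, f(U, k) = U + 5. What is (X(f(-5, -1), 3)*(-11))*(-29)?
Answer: 957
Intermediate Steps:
f(U, k) = 5 + U
(X(f(-5, -1), 3)*(-11))*(-29) = (3*(-11))*(-29) = -33*(-29) = 957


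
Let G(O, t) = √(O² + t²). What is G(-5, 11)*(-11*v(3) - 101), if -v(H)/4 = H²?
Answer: 295*√146 ≈ 3564.5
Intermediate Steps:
v(H) = -4*H²
G(-5, 11)*(-11*v(3) - 101) = √((-5)² + 11²)*(-(-44)*3² - 101) = √(25 + 121)*(-(-44)*9 - 101) = √146*(-11*(-36) - 101) = √146*(396 - 101) = √146*295 = 295*√146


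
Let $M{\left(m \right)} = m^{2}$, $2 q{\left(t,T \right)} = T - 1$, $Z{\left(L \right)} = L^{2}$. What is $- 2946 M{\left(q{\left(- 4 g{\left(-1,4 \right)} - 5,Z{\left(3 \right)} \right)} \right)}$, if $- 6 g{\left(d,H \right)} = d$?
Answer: $-47136$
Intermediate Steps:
$g{\left(d,H \right)} = - \frac{d}{6}$
$q{\left(t,T \right)} = - \frac{1}{2} + \frac{T}{2}$ ($q{\left(t,T \right)} = \frac{T - 1}{2} = \frac{-1 + T}{2} = - \frac{1}{2} + \frac{T}{2}$)
$- 2946 M{\left(q{\left(- 4 g{\left(-1,4 \right)} - 5,Z{\left(3 \right)} \right)} \right)} = - 2946 \left(- \frac{1}{2} + \frac{3^{2}}{2}\right)^{2} = - 2946 \left(- \frac{1}{2} + \frac{1}{2} \cdot 9\right)^{2} = - 2946 \left(- \frac{1}{2} + \frac{9}{2}\right)^{2} = - 2946 \cdot 4^{2} = \left(-2946\right) 16 = -47136$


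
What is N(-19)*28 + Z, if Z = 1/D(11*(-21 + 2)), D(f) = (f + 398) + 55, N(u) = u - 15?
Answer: -232287/244 ≈ -952.00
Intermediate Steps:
N(u) = -15 + u
D(f) = 453 + f (D(f) = (398 + f) + 55 = 453 + f)
Z = 1/244 (Z = 1/(453 + 11*(-21 + 2)) = 1/(453 + 11*(-19)) = 1/(453 - 209) = 1/244 ≈ 0.0040984)
N(-19)*28 + Z = (-15 - 19)*28 + 1/244 = -34*28 + 1/244 = -952 + 1/244 = -232287/244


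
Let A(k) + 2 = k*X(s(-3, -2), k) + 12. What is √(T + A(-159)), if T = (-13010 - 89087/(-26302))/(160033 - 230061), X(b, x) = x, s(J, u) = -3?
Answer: √437758021269529704994/131562604 ≈ 159.03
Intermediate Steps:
A(k) = 10 + k² (A(k) = -2 + (k*k + 12) = -2 + (k² + 12) = -2 + (12 + k²) = 10 + k²)
T = 48871419/263125208 (T = (-13010 - 89087*(-1/26302))/(-70028) = (-13010 + 89087/26302)*(-1/70028) = -342099933/26302*(-1/70028) = 48871419/263125208 ≈ 0.18573)
√(T + A(-159)) = √(48871419/263125208 + (10 + (-159)²)) = √(48871419/263125208 + (10 + 25281)) = √(48871419/263125208 + 25291) = √(6654748506947/263125208) = √437758021269529704994/131562604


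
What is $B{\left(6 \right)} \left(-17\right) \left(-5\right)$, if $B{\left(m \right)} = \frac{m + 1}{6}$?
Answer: $\frac{595}{6} \approx 99.167$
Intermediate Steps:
$B{\left(m \right)} = \frac{1}{6} + \frac{m}{6}$ ($B{\left(m \right)} = \left(1 + m\right) \frac{1}{6} = \frac{1}{6} + \frac{m}{6}$)
$B{\left(6 \right)} \left(-17\right) \left(-5\right) = \left(\frac{1}{6} + \frac{1}{6} \cdot 6\right) \left(-17\right) \left(-5\right) = \left(\frac{1}{6} + 1\right) \left(-17\right) \left(-5\right) = \frac{7}{6} \left(-17\right) \left(-5\right) = \left(- \frac{119}{6}\right) \left(-5\right) = \frac{595}{6}$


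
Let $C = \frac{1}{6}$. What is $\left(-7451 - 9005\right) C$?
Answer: $- \frac{8228}{3} \approx -2742.7$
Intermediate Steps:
$C = \frac{1}{6} \approx 0.16667$
$\left(-7451 - 9005\right) C = \left(-7451 - 9005\right) \frac{1}{6} = \left(-16456\right) \frac{1}{6} = - \frac{8228}{3}$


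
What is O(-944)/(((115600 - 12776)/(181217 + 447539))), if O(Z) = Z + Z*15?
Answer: -1187091328/12853 ≈ -92359.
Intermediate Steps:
O(Z) = 16*Z (O(Z) = Z + 15*Z = 16*Z)
O(-944)/(((115600 - 12776)/(181217 + 447539))) = (16*(-944))/(((115600 - 12776)/(181217 + 447539))) = -15104/(102824/628756) = -15104/(102824*(1/628756)) = -15104/25706/157189 = -15104*157189/25706 = -1187091328/12853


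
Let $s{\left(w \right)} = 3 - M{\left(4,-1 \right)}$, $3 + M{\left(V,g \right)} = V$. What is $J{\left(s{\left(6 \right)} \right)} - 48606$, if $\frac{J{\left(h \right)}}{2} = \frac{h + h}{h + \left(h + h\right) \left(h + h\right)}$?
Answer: $- \frac{437450}{9} \approx -48606.0$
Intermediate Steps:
$M{\left(V,g \right)} = -3 + V$
$s{\left(w \right)} = 2$ ($s{\left(w \right)} = 3 - \left(-3 + 4\right) = 3 - 1 = 2$)
$J{\left(h \right)} = \frac{4 h}{h + 4 h^{2}}$ ($J{\left(h \right)} = 2 \frac{h + h}{h + \left(h + h\right) \left(h + h\right)} = 2 \frac{2 h}{h + 2 h 2 h} = 2 \frac{2 h}{h + 4 h^{2}} = \frac{4 h}{h + 4 h^{2}}$)
$J{\left(s{\left(6 \right)} \right)} - 48606 = \frac{4}{1 + 4 \cdot 2} - 48606 = \frac{4}{1 + 8} - 48606 = \frac{4}{9} - 48606 = - \frac{437450}{9}$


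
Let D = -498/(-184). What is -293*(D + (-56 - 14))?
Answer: 1813963/92 ≈ 19717.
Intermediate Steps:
D = 249/92 (D = -498*(-1/184) = 249/92 ≈ 2.7065)
-293*(D + (-56 - 14)) = -293*(249/92 + (-56 - 14)) = -293*(249/92 - 70) = -293*(-6191/92) = 1813963/92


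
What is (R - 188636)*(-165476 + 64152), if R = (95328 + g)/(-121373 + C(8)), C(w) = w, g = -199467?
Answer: 2962556403828/155 ≈ 1.9113e+10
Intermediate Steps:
R = 133/155 (R = (95328 - 199467)/(-121373 + 8) = -104139/(-121365) = -104139*(-1/121365) = 133/155 ≈ 0.85806)
(R - 188636)*(-165476 + 64152) = (133/155 - 188636)*(-165476 + 64152) = -29238447/155*(-101324) = 2962556403828/155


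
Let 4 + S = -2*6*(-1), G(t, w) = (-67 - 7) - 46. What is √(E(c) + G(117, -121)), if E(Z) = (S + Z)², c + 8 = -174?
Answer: 2*√7539 ≈ 173.65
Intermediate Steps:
G(t, w) = -120 (G(t, w) = -74 - 46 = -120)
c = -182 (c = -8 - 174 = -182)
S = 8 (S = -4 - 2*6*(-1) = -4 - 12*(-1) = -4 + 12 = 8)
E(Z) = (8 + Z)²
√(E(c) + G(117, -121)) = √((8 - 182)² - 120) = √((-174)² - 120) = √(30276 - 120) = √30156 = 2*√7539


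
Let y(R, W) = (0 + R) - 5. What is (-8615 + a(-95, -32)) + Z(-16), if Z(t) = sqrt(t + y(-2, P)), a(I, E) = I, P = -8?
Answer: -8710 + I*sqrt(23) ≈ -8710.0 + 4.7958*I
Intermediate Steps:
y(R, W) = -5 + R (y(R, W) = R - 5 = -5 + R)
Z(t) = sqrt(-7 + t) (Z(t) = sqrt(t + (-5 - 2)) = sqrt(t - 7) = sqrt(-7 + t))
(-8615 + a(-95, -32)) + Z(-16) = (-8615 - 95) + sqrt(-7 - 16) = -8710 + sqrt(-23) = -8710 + I*sqrt(23)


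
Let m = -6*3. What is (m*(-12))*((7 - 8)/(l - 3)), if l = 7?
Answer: -54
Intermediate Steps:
m = -18
(m*(-12))*((7 - 8)/(l - 3)) = (-18*(-12))*((7 - 8)/(7 - 3)) = 216*(-1/4) = 216*(-1*¼) = 216*(-¼) = -54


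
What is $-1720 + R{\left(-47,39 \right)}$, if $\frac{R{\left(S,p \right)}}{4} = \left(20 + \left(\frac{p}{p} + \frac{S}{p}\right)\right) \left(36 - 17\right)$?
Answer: $- \frac{8408}{39} \approx -215.59$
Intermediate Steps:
$R{\left(S,p \right)} = 1596 + \frac{76 S}{p}$ ($R{\left(S,p \right)} = 4 \left(20 + \left(\frac{p}{p} + \frac{S}{p}\right)\right) \left(36 - 17\right) = 4 \left(20 + \left(1 + \frac{S}{p}\right)\right) 19 = 4 \left(21 + \frac{S}{p}\right) 19 = 4 \left(399 + \frac{19 S}{p}\right) = 1596 + \frac{76 S}{p}$)
$-1720 + R{\left(-47,39 \right)} = -1720 + \left(1596 + 76 \left(-47\right) \frac{1}{39}\right) = -1720 + \left(1596 - \frac{3572}{39}\right) = -1720 + \frac{58672}{39} = - \frac{8408}{39}$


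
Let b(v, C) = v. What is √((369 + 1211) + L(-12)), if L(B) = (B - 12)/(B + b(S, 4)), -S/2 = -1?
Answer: 2*√9890/5 ≈ 39.779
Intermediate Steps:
S = 2 (S = -2*(-1) = 2)
L(B) = (-12 + B)/(2 + B) (L(B) = (B - 12)/(B + 2) = (-12 + B)/(2 + B))
√((369 + 1211) + L(-12)) = √((369 + 1211) + (-12 - 12)/(2 - 12)) = √(1580 - 24/(-10)) = √(1580 - ⅒*(-24)) = √(1580 + 12/5) = √(7912/5) = 2*√9890/5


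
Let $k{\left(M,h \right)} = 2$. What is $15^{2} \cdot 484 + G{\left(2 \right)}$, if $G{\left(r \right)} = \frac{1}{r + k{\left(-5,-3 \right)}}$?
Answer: $\frac{435601}{4} \approx 1.089 \cdot 10^{5}$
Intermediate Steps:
$G{\left(r \right)} = \frac{1}{2 + r}$ ($G{\left(r \right)} = \frac{1}{r + 2} = \frac{1}{2 + r}$)
$15^{2} \cdot 484 + G{\left(2 \right)} = 15^{2} \cdot 484 + \frac{1}{2 + 2} = 225 \cdot 484 + \frac{1}{4} = 108900 + \frac{1}{4} = \frac{435601}{4}$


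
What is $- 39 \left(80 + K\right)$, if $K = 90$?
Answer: $-6630$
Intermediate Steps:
$- 39 \left(80 + K\right) = - 39 \left(80 + 90\right) = \left(-39\right) 170 = -6630$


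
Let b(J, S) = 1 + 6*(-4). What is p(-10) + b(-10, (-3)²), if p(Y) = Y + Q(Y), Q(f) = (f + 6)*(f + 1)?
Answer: 3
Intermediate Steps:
Q(f) = (1 + f)*(6 + f) (Q(f) = (6 + f)*(1 + f) = (1 + f)*(6 + f))
p(Y) = 6 + Y² + 8*Y (p(Y) = Y + (6 + Y² + 7*Y) = 6 + Y² + 8*Y)
b(J, S) = -23 (b(J, S) = 1 - 24 = -23)
p(-10) + b(-10, (-3)²) = (6 + (-10)² + 8*(-10)) - 23 = (6 + 100 - 80) - 23 = 26 - 23 = 3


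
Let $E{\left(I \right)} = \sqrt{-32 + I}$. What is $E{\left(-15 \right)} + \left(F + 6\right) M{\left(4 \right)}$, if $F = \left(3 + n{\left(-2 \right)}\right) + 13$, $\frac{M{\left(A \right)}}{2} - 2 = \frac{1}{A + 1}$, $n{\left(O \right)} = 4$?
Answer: $\frac{572}{5} + i \sqrt{47} \approx 114.4 + 6.8557 i$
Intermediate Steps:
$M{\left(A \right)} = 4 + \frac{2}{1 + A}$ ($M{\left(A \right)} = 4 + \frac{2}{A + 1} = 4 + \frac{2}{1 + A}$)
$F = 20$ ($F = \left(3 + 4\right) + 13 = 7 + 13 = 20$)
$E{\left(-15 \right)} + \left(F + 6\right) M{\left(4 \right)} = \sqrt{-32 - 15} + \left(20 + 6\right) \frac{2 \left(3 + 2 \cdot 4\right)}{1 + 4} = \sqrt{-47} + 26 \frac{2 \left(3 + 8\right)}{5} = i \sqrt{47} + 26 \cdot 2 \cdot \frac{1}{5} \cdot 11 = i \sqrt{47} + 26 \cdot \frac{22}{5} = i \sqrt{47} + \frac{572}{5} = \frac{572}{5} + i \sqrt{47}$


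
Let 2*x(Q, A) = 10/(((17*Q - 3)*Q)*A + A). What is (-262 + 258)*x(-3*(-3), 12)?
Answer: -5/4053 ≈ -0.0012337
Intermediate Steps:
x(Q, A) = 5/(A + A*Q*(-3 + 17*Q)) (x(Q, A) = (10/(((17*Q - 3)*Q)*A + A))/2 = (10/(((-3 + 17*Q)*Q)*A + A))/2 = (10/((Q*(-3 + 17*Q))*A + A))/2 = (10/(A*Q*(-3 + 17*Q) + A))/2 = (10/(A + A*Q*(-3 + 17*Q)))/2 = 5/(A + A*Q*(-3 + 17*Q)))
(-262 + 258)*x(-3*(-3), 12) = (-262 + 258)*(5/(12*(1 - (-9)*(-3) + 17*(-3*(-3))²))) = -20/(12*(1 - 3*9 + 17*9²)) = -20/(12*(1 - 27 + 17*81)) = -20/(12*(1 - 27 + 1377)) = -20/(12*1351) = -4*5/16212 = -5/4053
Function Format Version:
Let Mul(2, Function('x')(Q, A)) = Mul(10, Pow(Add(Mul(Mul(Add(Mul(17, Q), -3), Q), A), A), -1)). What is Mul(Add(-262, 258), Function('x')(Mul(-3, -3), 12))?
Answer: Rational(-5, 4053) ≈ -0.0012337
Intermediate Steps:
Function('x')(Q, A) = Mul(5, Pow(Add(A, Mul(A, Q, Add(-3, Mul(17, Q)))), -1)) (Function('x')(Q, A) = Mul(Rational(1, 2), Mul(10, Pow(Add(Mul(Mul(Add(Mul(17, Q), -3), Q), A), A), -1))) = Mul(Rational(1, 2), Mul(10, Pow(Add(Mul(Mul(Add(-3, Mul(17, Q)), Q), A), A), -1))) = Mul(Rational(1, 2), Mul(10, Pow(Add(Mul(Mul(Q, Add(-3, Mul(17, Q))), A), A), -1))) = Mul(Rational(1, 2), Mul(10, Pow(Add(Mul(A, Q, Add(-3, Mul(17, Q))), A), -1))) = Mul(Rational(1, 2), Mul(10, Pow(Add(A, Mul(A, Q, Add(-3, Mul(17, Q)))), -1))) = Mul(5, Pow(Add(A, Mul(A, Q, Add(-3, Mul(17, Q)))), -1)))
Mul(Add(-262, 258), Function('x')(Mul(-3, -3), 12)) = Mul(Add(-262, 258), Mul(5, Pow(12, -1), Pow(Add(1, Mul(-3, Mul(-3, -3)), Mul(17, Pow(Mul(-3, -3), 2))), -1))) = Mul(-4, Mul(5, Rational(1, 12), Pow(Add(1, Mul(-3, 9), Mul(17, Pow(9, 2))), -1))) = Mul(-4, Mul(5, Rational(1, 12), Pow(Add(1, -27, Mul(17, 81)), -1))) = Mul(-4, Mul(5, Rational(1, 12), Pow(Add(1, -27, 1377), -1))) = Mul(-4, Mul(5, Rational(1, 12), Pow(1351, -1))) = Mul(-4, Mul(5, Rational(1, 12), Rational(1, 1351))) = Mul(-4, Rational(5, 16212)) = Rational(-5, 4053)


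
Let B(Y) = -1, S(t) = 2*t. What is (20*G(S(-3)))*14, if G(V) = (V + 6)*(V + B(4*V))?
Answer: 0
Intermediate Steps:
G(V) = (-1 + V)*(6 + V) (G(V) = (V + 6)*(V - 1) = (6 + V)*(-1 + V) = (-1 + V)*(6 + V))
(20*G(S(-3)))*14 = (20*(-6 + (2*(-3))² + 5*(2*(-3))))*14 = (20*(-6 + (-6)² + 5*(-6)))*14 = (20*(-6 + 36 - 30))*14 = (20*0)*14 = 0*14 = 0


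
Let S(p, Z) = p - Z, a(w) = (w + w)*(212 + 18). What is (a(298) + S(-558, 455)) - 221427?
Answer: -85360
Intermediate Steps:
a(w) = 460*w (a(w) = (2*w)*230 = 460*w)
(a(298) + S(-558, 455)) - 221427 = (460*298 + (-558 - 1*455)) - 221427 = (137080 + (-558 - 455)) - 221427 = (137080 - 1013) - 221427 = 136067 - 221427 = -85360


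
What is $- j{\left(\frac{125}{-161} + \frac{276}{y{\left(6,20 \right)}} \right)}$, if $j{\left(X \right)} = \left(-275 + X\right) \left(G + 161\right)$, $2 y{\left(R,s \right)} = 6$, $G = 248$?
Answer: $\frac{12101492}{161} \approx 75165.0$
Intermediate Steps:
$y{\left(R,s \right)} = 3$ ($y{\left(R,s \right)} = \frac{1}{2} \cdot 6 = 3$)
$j{\left(X \right)} = -112475 + 409 X$ ($j{\left(X \right)} = \left(-275 + X\right) \left(248 + 161\right) = \left(-275 + X\right) 409 = -112475 + 409 X$)
$- j{\left(\frac{125}{-161} + \frac{276}{y{\left(6,20 \right)}} \right)} = - (-112475 + 409 \left(\frac{125}{-161} + \frac{276}{3}\right)) = - (-112475 + 409 \left(125 \left(- \frac{1}{161}\right) + 276 \cdot \frac{1}{3}\right)) = - (-112475 + 409 \left(- \frac{125}{161} + 92\right)) = - (-112475 + 409 \cdot \frac{14687}{161}) = - (-112475 + \frac{6006983}{161}) = \left(-1\right) \left(- \frac{12101492}{161}\right) = \frac{12101492}{161}$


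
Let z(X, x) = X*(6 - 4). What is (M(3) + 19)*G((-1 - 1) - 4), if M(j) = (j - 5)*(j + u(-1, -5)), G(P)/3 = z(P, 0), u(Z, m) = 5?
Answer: -108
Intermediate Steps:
z(X, x) = 2*X (z(X, x) = X*2 = 2*X)
G(P) = 6*P (G(P) = 3*(2*P) = 6*P)
M(j) = (-5 + j)*(5 + j) (M(j) = (j - 5)*(j + 5) = (-5 + j)*(5 + j))
(M(3) + 19)*G((-1 - 1) - 4) = ((-25 + 3²) + 19)*(6*((-1 - 1) - 4)) = ((-25 + 9) + 19)*(6*(-2 - 4)) = (-16 + 19)*(6*(-6)) = 3*(-36) = -108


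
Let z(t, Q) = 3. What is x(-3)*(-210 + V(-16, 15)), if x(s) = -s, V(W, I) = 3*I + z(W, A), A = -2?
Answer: -486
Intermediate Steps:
V(W, I) = 3 + 3*I (V(W, I) = 3*I + 3 = 3 + 3*I)
x(-3)*(-210 + V(-16, 15)) = (-1*(-3))*(-210 + (3 + 3*15)) = 3*(-210 + (3 + 45)) = 3*(-210 + 48) = 3*(-162) = -486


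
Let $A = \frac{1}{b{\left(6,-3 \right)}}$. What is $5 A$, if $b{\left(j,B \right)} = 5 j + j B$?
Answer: $\frac{5}{12} \approx 0.41667$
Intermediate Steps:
$b{\left(j,B \right)} = 5 j + B j$
$A = \frac{1}{12}$ ($A = \frac{1}{6 \left(5 - 3\right)} = \frac{1}{6 \cdot 2} = \frac{1}{12} \approx 0.083333$)
$5 A = 5 \cdot \frac{1}{12} = \frac{5}{12}$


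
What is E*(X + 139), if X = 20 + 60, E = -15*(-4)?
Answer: 13140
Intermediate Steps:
E = 60
X = 80
E*(X + 139) = 60*(80 + 139) = 60*219 = 13140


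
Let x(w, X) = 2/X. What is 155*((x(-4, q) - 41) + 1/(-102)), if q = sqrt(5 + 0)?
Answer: -648365/102 + 62*sqrt(5) ≈ -6217.9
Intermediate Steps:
q = sqrt(5) ≈ 2.2361
155*((x(-4, q) - 41) + 1/(-102)) = 155*((2/(sqrt(5)) - 41) + 1/(-102)) = 155*((2*(sqrt(5)/5) - 41) - 1/102) = 155*((2*sqrt(5)/5 - 41) - 1/102) = 155*((-41 + 2*sqrt(5)/5) - 1/102) = 155*(-4183/102 + 2*sqrt(5)/5) = -648365/102 + 62*sqrt(5)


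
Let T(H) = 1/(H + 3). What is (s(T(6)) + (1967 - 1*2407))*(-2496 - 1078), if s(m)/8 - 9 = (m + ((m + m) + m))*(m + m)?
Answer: 106305056/81 ≈ 1.3124e+6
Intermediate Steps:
T(H) = 1/(3 + H)
s(m) = 72 + 64*m² (s(m) = 72 + 8*((m + ((m + m) + m))*(m + m)) = 72 + 8*((m + (2*m + m))*(2*m)) = 72 + 8*((m + 3*m)*(2*m)) = 72 + 8*((4*m)*(2*m)) = 72 + 8*(8*m²) = 72 + 64*m²)
(s(T(6)) + (1967 - 1*2407))*(-2496 - 1078) = ((72 + 64*(1/(3 + 6))²) + (1967 - 1*2407))*(-2496 - 1078) = ((72 + 64*(1/9)²) + (1967 - 2407))*(-3574) = ((72 + 64*(⅑)²) - 440)*(-3574) = ((72 + 64*(1/81)) - 440)*(-3574) = ((72 + 64/81) - 440)*(-3574) = (5896/81 - 440)*(-3574) = -29744/81*(-3574) = 106305056/81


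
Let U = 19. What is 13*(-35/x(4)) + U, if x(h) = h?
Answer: -379/4 ≈ -94.750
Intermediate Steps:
13*(-35/x(4)) + U = 13*(-35/4) + 19 = -455/4 + 19 = -379/4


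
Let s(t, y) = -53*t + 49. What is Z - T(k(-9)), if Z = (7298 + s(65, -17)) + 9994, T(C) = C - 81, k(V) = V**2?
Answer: 13896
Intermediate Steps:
s(t, y) = 49 - 53*t
T(C) = -81 + C
Z = 13896 (Z = (7298 + (49 - 53*65)) + 9994 = (7298 + (49 - 3445)) + 9994 = (7298 - 3396) + 9994 = 3902 + 9994 = 13896)
Z - T(k(-9)) = 13896 - (-81 + (-9)**2) = 13896 - (-81 + 81) = 13896 - 1*0 = 13896 + 0 = 13896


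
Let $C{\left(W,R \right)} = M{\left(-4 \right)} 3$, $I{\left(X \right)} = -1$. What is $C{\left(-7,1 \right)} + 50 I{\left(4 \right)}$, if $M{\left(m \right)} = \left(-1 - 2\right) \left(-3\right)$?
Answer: $-23$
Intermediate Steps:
$M{\left(m \right)} = 9$ ($M{\left(m \right)} = \left(-3\right) \left(-3\right) = 9$)
$C{\left(W,R \right)} = 27$ ($C{\left(W,R \right)} = 9 \cdot 3 = 27$)
$C{\left(-7,1 \right)} + 50 I{\left(4 \right)} = 27 + 50 \left(-1\right) = 27 - 50 = -23$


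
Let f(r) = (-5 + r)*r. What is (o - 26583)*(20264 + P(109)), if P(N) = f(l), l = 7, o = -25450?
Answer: -1055125174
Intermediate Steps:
f(r) = r*(-5 + r)
P(N) = 14 (P(N) = 7*(-5 + 7) = 7*2 = 14)
(o - 26583)*(20264 + P(109)) = (-25450 - 26583)*(20264 + 14) = -52033*20278 = -1055125174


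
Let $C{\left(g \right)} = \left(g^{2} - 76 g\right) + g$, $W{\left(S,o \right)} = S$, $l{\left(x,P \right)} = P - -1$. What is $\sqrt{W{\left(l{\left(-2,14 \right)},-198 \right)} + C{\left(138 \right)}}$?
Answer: $\sqrt{8709} \approx 93.322$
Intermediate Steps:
$l{\left(x,P \right)} = 1 + P$ ($l{\left(x,P \right)} = P + 1 = 1 + P$)
$C{\left(g \right)} = g^{2} - 75 g$
$\sqrt{W{\left(l{\left(-2,14 \right)},-198 \right)} + C{\left(138 \right)}} = \sqrt{\left(1 + 14\right) + 138 \left(-75 + 138\right)} = \sqrt{15 + 138 \cdot 63} = \sqrt{15 + 8694} = \sqrt{8709}$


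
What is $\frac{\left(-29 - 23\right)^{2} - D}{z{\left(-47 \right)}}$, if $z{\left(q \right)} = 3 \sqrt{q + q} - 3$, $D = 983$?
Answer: $- \frac{1721}{285} - \frac{1721 i \sqrt{94}}{285} \approx -6.0386 - 58.546 i$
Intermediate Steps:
$z{\left(q \right)} = -3 + 3 \sqrt{2} \sqrt{q}$ ($z{\left(q \right)} = 3 \sqrt{2 q} - 3 = 3 \sqrt{2} \sqrt{q} - 3 = -3 + 3 \sqrt{2} \sqrt{q}$)
$\frac{\left(-29 - 23\right)^{2} - D}{z{\left(-47 \right)}} = \frac{\left(-29 - 23\right)^{2} - 983}{-3 + 3 \sqrt{2} \sqrt{-47}} = \frac{\left(-52\right)^{2} - 983}{-3 + 3 \sqrt{2} i \sqrt{47}} = \frac{2704 - 983}{-3 + 3 i \sqrt{94}} = \frac{1721}{-3 + 3 i \sqrt{94}}$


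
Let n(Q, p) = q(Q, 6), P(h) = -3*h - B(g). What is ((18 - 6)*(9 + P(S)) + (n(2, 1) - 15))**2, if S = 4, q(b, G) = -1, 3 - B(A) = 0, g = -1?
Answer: 7744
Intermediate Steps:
B(A) = 3 (B(A) = 3 - 1*0 = 3 + 0 = 3)
P(h) = -3 - 3*h (P(h) = -3*h - 1*3 = -3*h - 3 = -3 - 3*h)
n(Q, p) = -1
((18 - 6)*(9 + P(S)) + (n(2, 1) - 15))**2 = ((18 - 6)*(9 + (-3 - 3*4)) + (-1 - 15))**2 = (12*(9 + (-3 - 12)) - 16)**2 = (12*(9 - 15) - 16)**2 = (12*(-6) - 16)**2 = (-72 - 16)**2 = (-88)**2 = 7744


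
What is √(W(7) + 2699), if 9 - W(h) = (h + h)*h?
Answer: 3*√290 ≈ 51.088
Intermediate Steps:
W(h) = 9 - 2*h² (W(h) = 9 - (h + h)*h = 9 - 2*h*h = 9 - 2*h²)
√(W(7) + 2699) = √((9 - 2*7²) + 2699) = √((9 - 2*49) + 2699) = √((9 - 98) + 2699) = √(-89 + 2699) = √2610 = 3*√290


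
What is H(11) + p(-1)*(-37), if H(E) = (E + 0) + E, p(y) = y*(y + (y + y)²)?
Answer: 133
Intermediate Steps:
p(y) = y*(y + 4*y²) (p(y) = y*(y + (2*y)²) = y*(y + 4*y²))
H(E) = 2*E (H(E) = E + E = 2*E)
H(11) + p(-1)*(-37) = 2*11 + ((-1)²*(1 + 4*(-1)))*(-37) = 22 + (1*(1 - 4))*(-37) = 22 + (1*(-3))*(-37) = 22 - 3*(-37) = 22 + 111 = 133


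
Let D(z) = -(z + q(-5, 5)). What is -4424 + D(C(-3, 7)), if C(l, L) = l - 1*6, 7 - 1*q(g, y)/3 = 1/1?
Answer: -4433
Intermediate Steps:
q(g, y) = 18 (q(g, y) = 21 - 3/1 = 21 - 3 = 18)
C(l, L) = -6 + l (C(l, L) = l - 6 = -6 + l)
D(z) = -18 - z (D(z) = -(z + 18) = -(18 + z) = -18 - z)
-4424 + D(C(-3, 7)) = -4424 + (-18 - (-6 - 3)) = -4424 + (-18 - 1*(-9)) = -4424 + (-18 + 9) = -4424 - 9 = -4433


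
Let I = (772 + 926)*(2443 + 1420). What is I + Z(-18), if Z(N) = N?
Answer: 6559356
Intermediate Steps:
I = 6559374 (I = 1698*3863 = 6559374)
I + Z(-18) = 6559374 - 18 = 6559356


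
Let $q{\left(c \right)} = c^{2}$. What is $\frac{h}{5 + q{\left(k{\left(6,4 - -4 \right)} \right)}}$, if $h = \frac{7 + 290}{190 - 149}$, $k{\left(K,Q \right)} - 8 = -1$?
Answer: $\frac{11}{82} \approx 0.13415$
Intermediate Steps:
$k{\left(K,Q \right)} = 7$ ($k{\left(K,Q \right)} = 8 - 1 = 7$)
$h = \frac{297}{41} \approx 7.2439$
$\frac{h}{5 + q{\left(k{\left(6,4 - -4 \right)} \right)}} = \frac{1}{5 + 7^{2}} \cdot \frac{297}{41} = \frac{1}{5 + 49} \cdot \frac{297}{41} = \frac{1}{54} \cdot \frac{297}{41} = \frac{11}{82}$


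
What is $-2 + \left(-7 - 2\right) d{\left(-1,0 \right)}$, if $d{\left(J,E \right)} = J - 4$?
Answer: $43$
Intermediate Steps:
$d{\left(J,E \right)} = -4 + J$
$-2 + \left(-7 - 2\right) d{\left(-1,0 \right)} = -2 + \left(-7 - 2\right) \left(-4 - 1\right) = -2 - -45 = -2 + 45 = 43$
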